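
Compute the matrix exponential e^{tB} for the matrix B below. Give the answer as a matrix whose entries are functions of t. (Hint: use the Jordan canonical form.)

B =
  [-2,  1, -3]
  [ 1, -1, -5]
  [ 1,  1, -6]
e^{tB} =
  [-t^2*exp(-3*t)/2 + t*exp(-3*t) + exp(-3*t), t*exp(-3*t), t^2*exp(-3*t)/2 - 3*t*exp(-3*t)]
  [-t^2*exp(-3*t) + t*exp(-3*t), 2*t*exp(-3*t) + exp(-3*t), t^2*exp(-3*t) - 5*t*exp(-3*t)]
  [-t^2*exp(-3*t)/2 + t*exp(-3*t), t*exp(-3*t), t^2*exp(-3*t)/2 - 3*t*exp(-3*t) + exp(-3*t)]

Strategy: write B = P · J · P⁻¹ where J is a Jordan canonical form, so e^{tB} = P · e^{tJ} · P⁻¹, and e^{tJ} can be computed block-by-block.

B has Jordan form
J =
  [-3,  1,  0]
  [ 0, -3,  1]
  [ 0,  0, -3]
(up to reordering of blocks).

Per-block formulas:
  For a 3×3 Jordan block J_3(-3): exp(t · J_3(-3)) = e^(-3t)·(I + t·N + (t^2/2)·N^2), where N is the 3×3 nilpotent shift.

After assembling e^{tJ} and conjugating by P, we get:

e^{tB} =
  [-t^2*exp(-3*t)/2 + t*exp(-3*t) + exp(-3*t), t*exp(-3*t), t^2*exp(-3*t)/2 - 3*t*exp(-3*t)]
  [-t^2*exp(-3*t) + t*exp(-3*t), 2*t*exp(-3*t) + exp(-3*t), t^2*exp(-3*t) - 5*t*exp(-3*t)]
  [-t^2*exp(-3*t)/2 + t*exp(-3*t), t*exp(-3*t), t^2*exp(-3*t)/2 - 3*t*exp(-3*t) + exp(-3*t)]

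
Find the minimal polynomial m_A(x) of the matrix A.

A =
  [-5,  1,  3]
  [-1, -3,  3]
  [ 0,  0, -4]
x^2 + 8*x + 16

The characteristic polynomial is χ_A(x) = (x + 4)^3, so the eigenvalues are known. The minimal polynomial is
  m_A(x) = Π_λ (x − λ)^{k_λ}
where k_λ is the size of the *largest* Jordan block for λ (equivalently, the smallest k with (A − λI)^k v = 0 for every generalised eigenvector v of λ).

  λ = -4: largest Jordan block has size 2, contributing (x + 4)^2

So m_A(x) = (x + 4)^2 = x^2 + 8*x + 16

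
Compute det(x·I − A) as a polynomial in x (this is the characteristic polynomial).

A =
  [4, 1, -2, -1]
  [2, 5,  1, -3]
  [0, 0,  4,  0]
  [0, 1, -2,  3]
x^4 - 16*x^3 + 96*x^2 - 256*x + 256

Expanding det(x·I − A) (e.g. by cofactor expansion or by noting that A is similar to its Jordan form J, which has the same characteristic polynomial as A) gives
  χ_A(x) = x^4 - 16*x^3 + 96*x^2 - 256*x + 256
which factors as (x - 4)^4. The eigenvalues (with algebraic multiplicities) are λ = 4 with multiplicity 4.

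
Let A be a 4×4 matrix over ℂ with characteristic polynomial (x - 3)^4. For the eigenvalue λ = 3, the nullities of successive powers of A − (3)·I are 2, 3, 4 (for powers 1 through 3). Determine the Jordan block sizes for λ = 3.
Block sizes for λ = 3: [3, 1]

From the dimensions of kernels of powers, the number of Jordan blocks of size at least j is d_j − d_{j−1} where d_j = dim ker(N^j) (with d_0 = 0). Computing the differences gives [2, 1, 1].
The number of blocks of size exactly k is (#blocks of size ≥ k) − (#blocks of size ≥ k + 1), so the partition is: 1 block(s) of size 1, 1 block(s) of size 3.
In nonincreasing order the block sizes are [3, 1].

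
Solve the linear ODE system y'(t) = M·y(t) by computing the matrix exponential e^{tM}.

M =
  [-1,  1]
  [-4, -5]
e^{tM} =
  [2*t*exp(-3*t) + exp(-3*t), t*exp(-3*t)]
  [-4*t*exp(-3*t), -2*t*exp(-3*t) + exp(-3*t)]

Strategy: write M = P · J · P⁻¹ where J is a Jordan canonical form, so e^{tM} = P · e^{tJ} · P⁻¹, and e^{tJ} can be computed block-by-block.

M has Jordan form
J =
  [-3,  1]
  [ 0, -3]
(up to reordering of blocks).

Per-block formulas:
  For a 2×2 Jordan block J_2(-3): exp(t · J_2(-3)) = e^(-3t)·(I + t·N), where N is the 2×2 nilpotent shift.

After assembling e^{tJ} and conjugating by P, we get:

e^{tM} =
  [2*t*exp(-3*t) + exp(-3*t), t*exp(-3*t)]
  [-4*t*exp(-3*t), -2*t*exp(-3*t) + exp(-3*t)]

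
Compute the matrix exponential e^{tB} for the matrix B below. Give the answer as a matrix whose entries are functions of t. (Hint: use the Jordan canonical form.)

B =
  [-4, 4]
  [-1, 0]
e^{tB} =
  [-2*t*exp(-2*t) + exp(-2*t), 4*t*exp(-2*t)]
  [-t*exp(-2*t), 2*t*exp(-2*t) + exp(-2*t)]

Strategy: write B = P · J · P⁻¹ where J is a Jordan canonical form, so e^{tB} = P · e^{tJ} · P⁻¹, and e^{tJ} can be computed block-by-block.

B has Jordan form
J =
  [-2,  1]
  [ 0, -2]
(up to reordering of blocks).

Per-block formulas:
  For a 2×2 Jordan block J_2(-2): exp(t · J_2(-2)) = e^(-2t)·(I + t·N), where N is the 2×2 nilpotent shift.

After assembling e^{tJ} and conjugating by P, we get:

e^{tB} =
  [-2*t*exp(-2*t) + exp(-2*t), 4*t*exp(-2*t)]
  [-t*exp(-2*t), 2*t*exp(-2*t) + exp(-2*t)]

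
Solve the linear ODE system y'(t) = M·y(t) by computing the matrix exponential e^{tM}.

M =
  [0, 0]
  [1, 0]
e^{tM} =
  [1, 0]
  [t, 1]

Strategy: write M = P · J · P⁻¹ where J is a Jordan canonical form, so e^{tM} = P · e^{tJ} · P⁻¹, and e^{tJ} can be computed block-by-block.

M has Jordan form
J =
  [0, 1]
  [0, 0]
(up to reordering of blocks).

Per-block formulas:
  For a 2×2 Jordan block J_2(0): exp(t · J_2(0)) = e^(0t)·(I + t·N), where N is the 2×2 nilpotent shift.

After assembling e^{tJ} and conjugating by P, we get:

e^{tM} =
  [1, 0]
  [t, 1]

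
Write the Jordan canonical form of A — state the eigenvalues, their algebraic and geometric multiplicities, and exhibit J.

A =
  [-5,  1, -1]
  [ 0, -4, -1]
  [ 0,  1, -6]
J_2(-5) ⊕ J_1(-5)

The characteristic polynomial is
  det(x·I − A) = x^3 + 15*x^2 + 75*x + 125 = (x + 5)^3

Eigenvalues and multiplicities (the geometric multiplicity of λ is n − rank(A − λI), which equals the number of Jordan blocks for λ):
  λ = -5: algebraic multiplicity = 3, geometric multiplicity = 2

Determining the block sizes for each eigenvalue:
  λ = -5: 2 blocks summing to 3 forces exactly one block of size 2 and the rest size 1 → block sizes [2, 1]

Assembling the blocks gives a Jordan form
J =
  [-5,  1,  0]
  [ 0, -5,  0]
  [ 0,  0, -5]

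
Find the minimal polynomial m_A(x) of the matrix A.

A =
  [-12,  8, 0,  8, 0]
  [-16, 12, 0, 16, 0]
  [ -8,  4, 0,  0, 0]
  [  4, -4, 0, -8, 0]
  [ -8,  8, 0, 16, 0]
x^2 + 4*x

The characteristic polynomial is χ_A(x) = x^3*(x + 4)^2, so the eigenvalues are known. The minimal polynomial is
  m_A(x) = Π_λ (x − λ)^{k_λ}
where k_λ is the size of the *largest* Jordan block for λ (equivalently, the smallest k with (A − λI)^k v = 0 for every generalised eigenvector v of λ).

  λ = -4: largest Jordan block has size 1, contributing (x + 4)
  λ = 0: largest Jordan block has size 1, contributing (x − 0)

So m_A(x) = x*(x + 4) = x^2 + 4*x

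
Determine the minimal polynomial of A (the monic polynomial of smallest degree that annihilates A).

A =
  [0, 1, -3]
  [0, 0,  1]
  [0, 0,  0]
x^3

The characteristic polynomial is χ_A(x) = x^3, so the eigenvalues are known. The minimal polynomial is
  m_A(x) = Π_λ (x − λ)^{k_λ}
where k_λ is the size of the *largest* Jordan block for λ (equivalently, the smallest k with (A − λI)^k v = 0 for every generalised eigenvector v of λ).

  λ = 0: largest Jordan block has size 3, contributing (x − 0)^3

So m_A(x) = x^3 = x^3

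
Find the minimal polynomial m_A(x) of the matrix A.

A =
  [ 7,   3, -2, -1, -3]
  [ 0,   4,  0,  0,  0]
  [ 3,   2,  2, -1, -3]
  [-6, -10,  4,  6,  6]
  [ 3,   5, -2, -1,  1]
x^2 - 8*x + 16

The characteristic polynomial is χ_A(x) = (x - 4)^5, so the eigenvalues are known. The minimal polynomial is
  m_A(x) = Π_λ (x − λ)^{k_λ}
where k_λ is the size of the *largest* Jordan block for λ (equivalently, the smallest k with (A − λI)^k v = 0 for every generalised eigenvector v of λ).

  λ = 4: largest Jordan block has size 2, contributing (x − 4)^2

So m_A(x) = (x - 4)^2 = x^2 - 8*x + 16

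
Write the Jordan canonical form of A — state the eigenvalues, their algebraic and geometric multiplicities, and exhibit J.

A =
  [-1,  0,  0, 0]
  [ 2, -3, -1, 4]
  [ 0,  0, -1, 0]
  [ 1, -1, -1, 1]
J_3(-1) ⊕ J_1(-1)

The characteristic polynomial is
  det(x·I − A) = x^4 + 4*x^3 + 6*x^2 + 4*x + 1 = (x + 1)^4

Eigenvalues and multiplicities (the geometric multiplicity of λ is n − rank(A − λI), which equals the number of Jordan blocks for λ):
  λ = -1: algebraic multiplicity = 4, geometric multiplicity = 2

Determining the block sizes for each eigenvalue:
  λ = -1: with am = 4 and gm = 2, the partition is not yet determined (e.g. several partitions of 4 into 2 parts exist). Let N = A − (-1)·I. Computing rank(N^1) = 2, rank(N^2) = 1, rank(N^3) = 0; the number of blocks of size ≥ j is rank(N^{j−1}) − rank(N^j), giving [2, 1, 1]. So we have 1 block(s) of size 3, 1 block(s) of size 1 → block sizes [3, 1]

Assembling the blocks gives a Jordan form
J =
  [-1,  1,  0,  0]
  [ 0, -1,  1,  0]
  [ 0,  0, -1,  0]
  [ 0,  0,  0, -1]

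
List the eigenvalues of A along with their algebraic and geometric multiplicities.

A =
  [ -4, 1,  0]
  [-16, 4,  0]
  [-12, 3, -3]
λ = -3: alg = 1, geom = 1; λ = 0: alg = 2, geom = 1

Step 1 — factor the characteristic polynomial to read off the algebraic multiplicities:
  χ_A(x) = x^2*(x + 3)

Step 2 — compute geometric multiplicities via the rank-nullity identity g(λ) = n − rank(A − λI):
  rank(A − (-3)·I) = 2, so dim ker(A − (-3)·I) = n − 2 = 1
  rank(A − (0)·I) = 2, so dim ker(A − (0)·I) = n − 2 = 1

Summary:
  λ = -3: algebraic multiplicity = 1, geometric multiplicity = 1
  λ = 0: algebraic multiplicity = 2, geometric multiplicity = 1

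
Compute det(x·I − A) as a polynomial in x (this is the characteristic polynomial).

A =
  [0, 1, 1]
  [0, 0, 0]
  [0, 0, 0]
x^3

Expanding det(x·I − A) (e.g. by cofactor expansion or by noting that A is similar to its Jordan form J, which has the same characteristic polynomial as A) gives
  χ_A(x) = x^3
which factors as x^3. The eigenvalues (with algebraic multiplicities) are λ = 0 with multiplicity 3.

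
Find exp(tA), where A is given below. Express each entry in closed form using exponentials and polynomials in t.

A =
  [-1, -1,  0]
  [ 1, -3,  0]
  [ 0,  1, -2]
e^{tA} =
  [t*exp(-2*t) + exp(-2*t), -t*exp(-2*t), 0]
  [t*exp(-2*t), -t*exp(-2*t) + exp(-2*t), 0]
  [t^2*exp(-2*t)/2, -t^2*exp(-2*t)/2 + t*exp(-2*t), exp(-2*t)]

Strategy: write A = P · J · P⁻¹ where J is a Jordan canonical form, so e^{tA} = P · e^{tJ} · P⁻¹, and e^{tJ} can be computed block-by-block.

A has Jordan form
J =
  [-2,  1,  0]
  [ 0, -2,  1]
  [ 0,  0, -2]
(up to reordering of blocks).

Per-block formulas:
  For a 3×3 Jordan block J_3(-2): exp(t · J_3(-2)) = e^(-2t)·(I + t·N + (t^2/2)·N^2), where N is the 3×3 nilpotent shift.

After assembling e^{tJ} and conjugating by P, we get:

e^{tA} =
  [t*exp(-2*t) + exp(-2*t), -t*exp(-2*t), 0]
  [t*exp(-2*t), -t*exp(-2*t) + exp(-2*t), 0]
  [t^2*exp(-2*t)/2, -t^2*exp(-2*t)/2 + t*exp(-2*t), exp(-2*t)]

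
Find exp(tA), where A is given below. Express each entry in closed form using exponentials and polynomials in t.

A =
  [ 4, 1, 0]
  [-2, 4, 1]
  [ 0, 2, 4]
e^{tA} =
  [-t^2*exp(4*t) + exp(4*t), t*exp(4*t), t^2*exp(4*t)/2]
  [-2*t*exp(4*t), exp(4*t), t*exp(4*t)]
  [-2*t^2*exp(4*t), 2*t*exp(4*t), t^2*exp(4*t) + exp(4*t)]

Strategy: write A = P · J · P⁻¹ where J is a Jordan canonical form, so e^{tA} = P · e^{tJ} · P⁻¹, and e^{tJ} can be computed block-by-block.

A has Jordan form
J =
  [4, 1, 0]
  [0, 4, 1]
  [0, 0, 4]
(up to reordering of blocks).

Per-block formulas:
  For a 3×3 Jordan block J_3(4): exp(t · J_3(4)) = e^(4t)·(I + t·N + (t^2/2)·N^2), where N is the 3×3 nilpotent shift.

After assembling e^{tJ} and conjugating by P, we get:

e^{tA} =
  [-t^2*exp(4*t) + exp(4*t), t*exp(4*t), t^2*exp(4*t)/2]
  [-2*t*exp(4*t), exp(4*t), t*exp(4*t)]
  [-2*t^2*exp(4*t), 2*t*exp(4*t), t^2*exp(4*t) + exp(4*t)]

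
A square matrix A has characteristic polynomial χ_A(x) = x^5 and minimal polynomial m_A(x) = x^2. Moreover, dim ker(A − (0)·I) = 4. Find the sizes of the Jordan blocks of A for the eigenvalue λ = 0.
Block sizes for λ = 0: [2, 1, 1, 1]

Step 1 — from the characteristic polynomial, algebraic multiplicity of λ = 0 is 5. From dim ker(A − (0)·I) = 4, there are exactly 4 Jordan blocks for λ = 0.
Step 2 — from the minimal polynomial, the factor (x − 0)^2 tells us the largest block for λ = 0 has size 2.
Step 3 — with total size 5, 4 blocks, and largest block 2, the block sizes (in nonincreasing order) are [2, 1, 1, 1].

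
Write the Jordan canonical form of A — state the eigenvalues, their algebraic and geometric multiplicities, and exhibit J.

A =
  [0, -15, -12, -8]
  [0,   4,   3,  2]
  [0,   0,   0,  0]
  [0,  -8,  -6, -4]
J_3(0) ⊕ J_1(0)

The characteristic polynomial is
  det(x·I − A) = x^4

Eigenvalues and multiplicities (the geometric multiplicity of λ is n − rank(A − λI), which equals the number of Jordan blocks for λ):
  λ = 0: algebraic multiplicity = 4, geometric multiplicity = 2

Determining the block sizes for each eigenvalue:
  λ = 0: with am = 4 and gm = 2, the partition is not yet determined (e.g. several partitions of 4 into 2 parts exist). Let N = A − (0)·I. Computing rank(N^1) = 2, rank(N^2) = 1, rank(N^3) = 0; the number of blocks of size ≥ j is rank(N^{j−1}) − rank(N^j), giving [2, 1, 1]. So we have 1 block(s) of size 3, 1 block(s) of size 1 → block sizes [3, 1]

Assembling the blocks gives a Jordan form
J =
  [0, 1, 0, 0]
  [0, 0, 1, 0]
  [0, 0, 0, 0]
  [0, 0, 0, 0]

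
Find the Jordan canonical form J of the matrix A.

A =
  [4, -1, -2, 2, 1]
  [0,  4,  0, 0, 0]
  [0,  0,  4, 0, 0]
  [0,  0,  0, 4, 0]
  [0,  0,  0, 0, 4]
J_2(4) ⊕ J_1(4) ⊕ J_1(4) ⊕ J_1(4)

The characteristic polynomial is
  det(x·I − A) = x^5 - 20*x^4 + 160*x^3 - 640*x^2 + 1280*x - 1024 = (x - 4)^5

Eigenvalues and multiplicities (the geometric multiplicity of λ is n − rank(A − λI), which equals the number of Jordan blocks for λ):
  λ = 4: algebraic multiplicity = 5, geometric multiplicity = 4

Determining the block sizes for each eigenvalue:
  λ = 4: 4 blocks summing to 5 forces exactly one block of size 2 and the rest size 1 → block sizes [2, 1, 1, 1]

Assembling the blocks gives a Jordan form
J =
  [4, 1, 0, 0, 0]
  [0, 4, 0, 0, 0]
  [0, 0, 4, 0, 0]
  [0, 0, 0, 4, 0]
  [0, 0, 0, 0, 4]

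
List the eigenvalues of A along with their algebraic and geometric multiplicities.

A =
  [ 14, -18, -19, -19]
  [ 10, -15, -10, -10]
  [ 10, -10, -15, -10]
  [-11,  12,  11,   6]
λ = -5: alg = 3, geom = 2; λ = 5: alg = 1, geom = 1

Step 1 — factor the characteristic polynomial to read off the algebraic multiplicities:
  χ_A(x) = (x - 5)*(x + 5)^3

Step 2 — compute geometric multiplicities via the rank-nullity identity g(λ) = n − rank(A − λI):
  rank(A − (-5)·I) = 2, so dim ker(A − (-5)·I) = n − 2 = 2
  rank(A − (5)·I) = 3, so dim ker(A − (5)·I) = n − 3 = 1

Summary:
  λ = -5: algebraic multiplicity = 3, geometric multiplicity = 2
  λ = 5: algebraic multiplicity = 1, geometric multiplicity = 1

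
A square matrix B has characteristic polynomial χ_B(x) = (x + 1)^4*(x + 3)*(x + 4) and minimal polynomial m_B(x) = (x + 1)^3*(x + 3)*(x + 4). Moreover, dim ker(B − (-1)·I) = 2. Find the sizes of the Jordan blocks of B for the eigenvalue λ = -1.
Block sizes for λ = -1: [3, 1]

Step 1 — from the characteristic polynomial, algebraic multiplicity of λ = -1 is 4. From dim ker(B − (-1)·I) = 2, there are exactly 2 Jordan blocks for λ = -1.
Step 2 — from the minimal polynomial, the factor (x + 1)^3 tells us the largest block for λ = -1 has size 3.
Step 3 — with total size 4, 2 blocks, and largest block 3, the block sizes (in nonincreasing order) are [3, 1].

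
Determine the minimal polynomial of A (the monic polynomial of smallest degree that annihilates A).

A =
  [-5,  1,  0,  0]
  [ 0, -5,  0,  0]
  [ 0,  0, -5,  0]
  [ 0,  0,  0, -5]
x^2 + 10*x + 25

The characteristic polynomial is χ_A(x) = (x + 5)^4, so the eigenvalues are known. The minimal polynomial is
  m_A(x) = Π_λ (x − λ)^{k_λ}
where k_λ is the size of the *largest* Jordan block for λ (equivalently, the smallest k with (A − λI)^k v = 0 for every generalised eigenvector v of λ).

  λ = -5: largest Jordan block has size 2, contributing (x + 5)^2

So m_A(x) = (x + 5)^2 = x^2 + 10*x + 25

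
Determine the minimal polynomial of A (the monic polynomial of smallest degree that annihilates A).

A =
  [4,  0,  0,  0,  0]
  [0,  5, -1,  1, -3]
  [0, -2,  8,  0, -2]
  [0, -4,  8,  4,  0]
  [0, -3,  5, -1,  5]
x^3 - 16*x^2 + 84*x - 144

The characteristic polynomial is χ_A(x) = (x - 6)^3*(x - 4)^2, so the eigenvalues are known. The minimal polynomial is
  m_A(x) = Π_λ (x − λ)^{k_λ}
where k_λ is the size of the *largest* Jordan block for λ (equivalently, the smallest k with (A − λI)^k v = 0 for every generalised eigenvector v of λ).

  λ = 4: largest Jordan block has size 1, contributing (x − 4)
  λ = 6: largest Jordan block has size 2, contributing (x − 6)^2

So m_A(x) = (x - 6)^2*(x - 4) = x^3 - 16*x^2 + 84*x - 144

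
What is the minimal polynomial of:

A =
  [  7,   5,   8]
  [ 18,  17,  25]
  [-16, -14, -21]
x^3 - 3*x^2 + 3*x - 1

The characteristic polynomial is χ_A(x) = (x - 1)^3, so the eigenvalues are known. The minimal polynomial is
  m_A(x) = Π_λ (x − λ)^{k_λ}
where k_λ is the size of the *largest* Jordan block for λ (equivalently, the smallest k with (A − λI)^k v = 0 for every generalised eigenvector v of λ).

  λ = 1: largest Jordan block has size 3, contributing (x − 1)^3

So m_A(x) = (x - 1)^3 = x^3 - 3*x^2 + 3*x - 1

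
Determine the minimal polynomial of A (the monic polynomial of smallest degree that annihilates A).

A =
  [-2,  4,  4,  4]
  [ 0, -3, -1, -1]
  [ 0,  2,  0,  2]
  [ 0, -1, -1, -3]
x^2 + 4*x + 4

The characteristic polynomial is χ_A(x) = (x + 2)^4, so the eigenvalues are known. The minimal polynomial is
  m_A(x) = Π_λ (x − λ)^{k_λ}
where k_λ is the size of the *largest* Jordan block for λ (equivalently, the smallest k with (A − λI)^k v = 0 for every generalised eigenvector v of λ).

  λ = -2: largest Jordan block has size 2, contributing (x + 2)^2

So m_A(x) = (x + 2)^2 = x^2 + 4*x + 4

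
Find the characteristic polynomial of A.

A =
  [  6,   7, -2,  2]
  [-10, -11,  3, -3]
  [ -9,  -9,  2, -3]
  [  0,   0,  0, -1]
x^4 + 4*x^3 + 6*x^2 + 4*x + 1

Expanding det(x·I − A) (e.g. by cofactor expansion or by noting that A is similar to its Jordan form J, which has the same characteristic polynomial as A) gives
  χ_A(x) = x^4 + 4*x^3 + 6*x^2 + 4*x + 1
which factors as (x + 1)^4. The eigenvalues (with algebraic multiplicities) are λ = -1 with multiplicity 4.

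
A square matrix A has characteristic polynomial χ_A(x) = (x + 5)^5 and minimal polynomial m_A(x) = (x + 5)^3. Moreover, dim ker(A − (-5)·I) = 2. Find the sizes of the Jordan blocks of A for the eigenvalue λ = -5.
Block sizes for λ = -5: [3, 2]

Step 1 — from the characteristic polynomial, algebraic multiplicity of λ = -5 is 5. From dim ker(A − (-5)·I) = 2, there are exactly 2 Jordan blocks for λ = -5.
Step 2 — from the minimal polynomial, the factor (x + 5)^3 tells us the largest block for λ = -5 has size 3.
Step 3 — with total size 5, 2 blocks, and largest block 3, the block sizes (in nonincreasing order) are [3, 2].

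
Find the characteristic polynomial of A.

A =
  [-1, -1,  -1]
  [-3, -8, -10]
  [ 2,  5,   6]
x^3 + 3*x^2 + 3*x + 1

Expanding det(x·I − A) (e.g. by cofactor expansion or by noting that A is similar to its Jordan form J, which has the same characteristic polynomial as A) gives
  χ_A(x) = x^3 + 3*x^2 + 3*x + 1
which factors as (x + 1)^3. The eigenvalues (with algebraic multiplicities) are λ = -1 with multiplicity 3.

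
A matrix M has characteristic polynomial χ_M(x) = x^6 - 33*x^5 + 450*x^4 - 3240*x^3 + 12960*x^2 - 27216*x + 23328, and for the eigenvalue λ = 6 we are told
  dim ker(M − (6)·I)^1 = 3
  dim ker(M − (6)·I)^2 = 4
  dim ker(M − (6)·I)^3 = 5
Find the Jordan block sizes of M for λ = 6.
Block sizes for λ = 6: [3, 1, 1]

From the dimensions of kernels of powers, the number of Jordan blocks of size at least j is d_j − d_{j−1} where d_j = dim ker(N^j) (with d_0 = 0). Computing the differences gives [3, 1, 1].
The number of blocks of size exactly k is (#blocks of size ≥ k) − (#blocks of size ≥ k + 1), so the partition is: 2 block(s) of size 1, 1 block(s) of size 3.
In nonincreasing order the block sizes are [3, 1, 1].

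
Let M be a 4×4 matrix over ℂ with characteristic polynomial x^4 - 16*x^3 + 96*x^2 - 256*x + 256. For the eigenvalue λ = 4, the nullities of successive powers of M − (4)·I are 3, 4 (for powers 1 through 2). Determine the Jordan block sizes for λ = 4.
Block sizes for λ = 4: [2, 1, 1]

From the dimensions of kernels of powers, the number of Jordan blocks of size at least j is d_j − d_{j−1} where d_j = dim ker(N^j) (with d_0 = 0). Computing the differences gives [3, 1].
The number of blocks of size exactly k is (#blocks of size ≥ k) − (#blocks of size ≥ k + 1), so the partition is: 2 block(s) of size 1, 1 block(s) of size 2.
In nonincreasing order the block sizes are [2, 1, 1].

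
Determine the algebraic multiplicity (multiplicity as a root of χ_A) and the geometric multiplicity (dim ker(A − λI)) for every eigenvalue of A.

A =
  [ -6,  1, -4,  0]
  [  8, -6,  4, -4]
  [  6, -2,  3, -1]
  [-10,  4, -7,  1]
λ = -2: alg = 4, geom = 2

Step 1 — factor the characteristic polynomial to read off the algebraic multiplicities:
  χ_A(x) = (x + 2)^4

Step 2 — compute geometric multiplicities via the rank-nullity identity g(λ) = n − rank(A − λI):
  rank(A − (-2)·I) = 2, so dim ker(A − (-2)·I) = n − 2 = 2

Summary:
  λ = -2: algebraic multiplicity = 4, geometric multiplicity = 2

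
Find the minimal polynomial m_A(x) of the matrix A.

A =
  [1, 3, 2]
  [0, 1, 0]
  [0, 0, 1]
x^2 - 2*x + 1

The characteristic polynomial is χ_A(x) = (x - 1)^3, so the eigenvalues are known. The minimal polynomial is
  m_A(x) = Π_λ (x − λ)^{k_λ}
where k_λ is the size of the *largest* Jordan block for λ (equivalently, the smallest k with (A − λI)^k v = 0 for every generalised eigenvector v of λ).

  λ = 1: largest Jordan block has size 2, contributing (x − 1)^2

So m_A(x) = (x - 1)^2 = x^2 - 2*x + 1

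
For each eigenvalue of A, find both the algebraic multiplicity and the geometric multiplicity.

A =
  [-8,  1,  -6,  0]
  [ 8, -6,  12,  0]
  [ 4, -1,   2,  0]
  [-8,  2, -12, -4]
λ = -4: alg = 4, geom = 3

Step 1 — factor the characteristic polynomial to read off the algebraic multiplicities:
  χ_A(x) = (x + 4)^4

Step 2 — compute geometric multiplicities via the rank-nullity identity g(λ) = n − rank(A − λI):
  rank(A − (-4)·I) = 1, so dim ker(A − (-4)·I) = n − 1 = 3

Summary:
  λ = -4: algebraic multiplicity = 4, geometric multiplicity = 3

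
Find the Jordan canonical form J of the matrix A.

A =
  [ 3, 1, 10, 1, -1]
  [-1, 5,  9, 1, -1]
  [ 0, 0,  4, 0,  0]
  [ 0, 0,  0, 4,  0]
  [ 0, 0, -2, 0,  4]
J_3(4) ⊕ J_1(4) ⊕ J_1(4)

The characteristic polynomial is
  det(x·I − A) = x^5 - 20*x^4 + 160*x^3 - 640*x^2 + 1280*x - 1024 = (x - 4)^5

Eigenvalues and multiplicities (the geometric multiplicity of λ is n − rank(A − λI), which equals the number of Jordan blocks for λ):
  λ = 4: algebraic multiplicity = 5, geometric multiplicity = 3

Determining the block sizes for each eigenvalue:
  λ = 4: with am = 5 and gm = 3, the partition is not yet determined (e.g. several partitions of 5 into 3 parts exist). Let N = A − (4)·I. Computing rank(N^1) = 2, rank(N^2) = 1, rank(N^3) = 0; the number of blocks of size ≥ j is rank(N^{j−1}) − rank(N^j), giving [3, 1, 1]. So we have 1 block(s) of size 3, 2 block(s) of size 1 → block sizes [3, 1, 1]

Assembling the blocks gives a Jordan form
J =
  [4, 1, 0, 0, 0]
  [0, 4, 1, 0, 0]
  [0, 0, 4, 0, 0]
  [0, 0, 0, 4, 0]
  [0, 0, 0, 0, 4]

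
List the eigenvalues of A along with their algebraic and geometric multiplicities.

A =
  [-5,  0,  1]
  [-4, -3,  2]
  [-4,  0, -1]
λ = -3: alg = 3, geom = 2

Step 1 — factor the characteristic polynomial to read off the algebraic multiplicities:
  χ_A(x) = (x + 3)^3

Step 2 — compute geometric multiplicities via the rank-nullity identity g(λ) = n − rank(A − λI):
  rank(A − (-3)·I) = 1, so dim ker(A − (-3)·I) = n − 1 = 2

Summary:
  λ = -3: algebraic multiplicity = 3, geometric multiplicity = 2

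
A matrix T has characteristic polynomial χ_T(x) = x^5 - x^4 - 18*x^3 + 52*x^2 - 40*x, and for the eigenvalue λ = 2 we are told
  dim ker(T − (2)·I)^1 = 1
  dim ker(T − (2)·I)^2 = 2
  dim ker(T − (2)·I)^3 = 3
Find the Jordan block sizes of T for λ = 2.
Block sizes for λ = 2: [3]

From the dimensions of kernels of powers, the number of Jordan blocks of size at least j is d_j − d_{j−1} where d_j = dim ker(N^j) (with d_0 = 0). Computing the differences gives [1, 1, 1].
The number of blocks of size exactly k is (#blocks of size ≥ k) − (#blocks of size ≥ k + 1), so the partition is: 1 block(s) of size 3.
In nonincreasing order the block sizes are [3].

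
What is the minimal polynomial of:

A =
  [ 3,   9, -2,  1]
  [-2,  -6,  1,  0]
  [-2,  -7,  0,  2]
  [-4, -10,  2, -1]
x^3 + 3*x^2 + 3*x + 1

The characteristic polynomial is χ_A(x) = (x + 1)^4, so the eigenvalues are known. The minimal polynomial is
  m_A(x) = Π_λ (x − λ)^{k_λ}
where k_λ is the size of the *largest* Jordan block for λ (equivalently, the smallest k with (A − λI)^k v = 0 for every generalised eigenvector v of λ).

  λ = -1: largest Jordan block has size 3, contributing (x + 1)^3

So m_A(x) = (x + 1)^3 = x^3 + 3*x^2 + 3*x + 1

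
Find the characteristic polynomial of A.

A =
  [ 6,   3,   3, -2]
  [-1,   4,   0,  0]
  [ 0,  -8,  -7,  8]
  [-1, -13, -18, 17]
x^4 - 20*x^3 + 150*x^2 - 500*x + 625

Expanding det(x·I − A) (e.g. by cofactor expansion or by noting that A is similar to its Jordan form J, which has the same characteristic polynomial as A) gives
  χ_A(x) = x^4 - 20*x^3 + 150*x^2 - 500*x + 625
which factors as (x - 5)^4. The eigenvalues (with algebraic multiplicities) are λ = 5 with multiplicity 4.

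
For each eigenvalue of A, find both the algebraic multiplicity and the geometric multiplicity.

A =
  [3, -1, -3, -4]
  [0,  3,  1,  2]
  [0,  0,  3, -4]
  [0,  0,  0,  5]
λ = 3: alg = 3, geom = 1; λ = 5: alg = 1, geom = 1

Step 1 — factor the characteristic polynomial to read off the algebraic multiplicities:
  χ_A(x) = (x - 5)*(x - 3)^3

Step 2 — compute geometric multiplicities via the rank-nullity identity g(λ) = n − rank(A − λI):
  rank(A − (3)·I) = 3, so dim ker(A − (3)·I) = n − 3 = 1
  rank(A − (5)·I) = 3, so dim ker(A − (5)·I) = n − 3 = 1

Summary:
  λ = 3: algebraic multiplicity = 3, geometric multiplicity = 1
  λ = 5: algebraic multiplicity = 1, geometric multiplicity = 1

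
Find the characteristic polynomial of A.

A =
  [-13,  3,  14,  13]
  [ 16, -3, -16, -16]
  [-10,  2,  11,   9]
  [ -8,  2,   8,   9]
x^4 - 4*x^3 + 6*x^2 - 4*x + 1

Expanding det(x·I − A) (e.g. by cofactor expansion or by noting that A is similar to its Jordan form J, which has the same characteristic polynomial as A) gives
  χ_A(x) = x^4 - 4*x^3 + 6*x^2 - 4*x + 1
which factors as (x - 1)^4. The eigenvalues (with algebraic multiplicities) are λ = 1 with multiplicity 4.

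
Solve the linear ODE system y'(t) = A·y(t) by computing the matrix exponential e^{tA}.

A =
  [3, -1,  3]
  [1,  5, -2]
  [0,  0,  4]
e^{tA} =
  [-t*exp(4*t) + exp(4*t), -t*exp(4*t), -t^2*exp(4*t)/2 + 3*t*exp(4*t)]
  [t*exp(4*t), t*exp(4*t) + exp(4*t), t^2*exp(4*t)/2 - 2*t*exp(4*t)]
  [0, 0, exp(4*t)]

Strategy: write A = P · J · P⁻¹ where J is a Jordan canonical form, so e^{tA} = P · e^{tJ} · P⁻¹, and e^{tJ} can be computed block-by-block.

A has Jordan form
J =
  [4, 1, 0]
  [0, 4, 1]
  [0, 0, 4]
(up to reordering of blocks).

Per-block formulas:
  For a 3×3 Jordan block J_3(4): exp(t · J_3(4)) = e^(4t)·(I + t·N + (t^2/2)·N^2), where N is the 3×3 nilpotent shift.

After assembling e^{tJ} and conjugating by P, we get:

e^{tA} =
  [-t*exp(4*t) + exp(4*t), -t*exp(4*t), -t^2*exp(4*t)/2 + 3*t*exp(4*t)]
  [t*exp(4*t), t*exp(4*t) + exp(4*t), t^2*exp(4*t)/2 - 2*t*exp(4*t)]
  [0, 0, exp(4*t)]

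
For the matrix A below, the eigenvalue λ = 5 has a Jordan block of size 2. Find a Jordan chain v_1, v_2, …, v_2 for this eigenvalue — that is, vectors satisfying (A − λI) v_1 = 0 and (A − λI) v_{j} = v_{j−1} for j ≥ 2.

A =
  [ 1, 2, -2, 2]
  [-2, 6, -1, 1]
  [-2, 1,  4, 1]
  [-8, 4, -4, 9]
A Jordan chain for λ = 5 of length 2:
v_1 = (-4, -2, -2, -8)ᵀ
v_2 = (1, 0, 0, 0)ᵀ

Let N = A − (5)·I. We want v_2 with N^2 v_2 = 0 but N^1 v_2 ≠ 0; then v_{j-1} := N · v_j for j = 2, …, 2.

Pick v_2 = (1, 0, 0, 0)ᵀ.
Then v_1 = N · v_2 = (-4, -2, -2, -8)ᵀ.

Sanity check: (A − (5)·I) v_1 = (0, 0, 0, 0)ᵀ = 0. ✓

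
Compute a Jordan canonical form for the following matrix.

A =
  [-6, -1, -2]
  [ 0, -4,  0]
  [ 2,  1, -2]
J_2(-4) ⊕ J_1(-4)

The characteristic polynomial is
  det(x·I − A) = x^3 + 12*x^2 + 48*x + 64 = (x + 4)^3

Eigenvalues and multiplicities (the geometric multiplicity of λ is n − rank(A − λI), which equals the number of Jordan blocks for λ):
  λ = -4: algebraic multiplicity = 3, geometric multiplicity = 2

Determining the block sizes for each eigenvalue:
  λ = -4: 2 blocks summing to 3 forces exactly one block of size 2 and the rest size 1 → block sizes [2, 1]

Assembling the blocks gives a Jordan form
J =
  [-4,  1,  0]
  [ 0, -4,  0]
  [ 0,  0, -4]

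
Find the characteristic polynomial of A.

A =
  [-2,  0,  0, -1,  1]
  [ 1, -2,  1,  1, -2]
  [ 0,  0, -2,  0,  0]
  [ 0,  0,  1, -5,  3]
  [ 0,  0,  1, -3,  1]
x^5 + 10*x^4 + 40*x^3 + 80*x^2 + 80*x + 32

Expanding det(x·I − A) (e.g. by cofactor expansion or by noting that A is similar to its Jordan form J, which has the same characteristic polynomial as A) gives
  χ_A(x) = x^5 + 10*x^4 + 40*x^3 + 80*x^2 + 80*x + 32
which factors as (x + 2)^5. The eigenvalues (with algebraic multiplicities) are λ = -2 with multiplicity 5.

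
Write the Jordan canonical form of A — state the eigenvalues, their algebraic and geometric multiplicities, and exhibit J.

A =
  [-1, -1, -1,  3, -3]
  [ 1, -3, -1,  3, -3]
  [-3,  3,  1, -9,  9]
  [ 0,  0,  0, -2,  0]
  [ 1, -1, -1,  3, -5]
J_2(-2) ⊕ J_1(-2) ⊕ J_1(-2) ⊕ J_1(-2)

The characteristic polynomial is
  det(x·I − A) = x^5 + 10*x^4 + 40*x^3 + 80*x^2 + 80*x + 32 = (x + 2)^5

Eigenvalues and multiplicities (the geometric multiplicity of λ is n − rank(A − λI), which equals the number of Jordan blocks for λ):
  λ = -2: algebraic multiplicity = 5, geometric multiplicity = 4

Determining the block sizes for each eigenvalue:
  λ = -2: 4 blocks summing to 5 forces exactly one block of size 2 and the rest size 1 → block sizes [2, 1, 1, 1]

Assembling the blocks gives a Jordan form
J =
  [-2,  1,  0,  0,  0]
  [ 0, -2,  0,  0,  0]
  [ 0,  0, -2,  0,  0]
  [ 0,  0,  0, -2,  0]
  [ 0,  0,  0,  0, -2]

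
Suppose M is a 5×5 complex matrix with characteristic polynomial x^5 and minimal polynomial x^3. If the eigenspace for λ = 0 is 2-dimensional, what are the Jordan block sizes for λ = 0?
Block sizes for λ = 0: [3, 2]

Step 1 — from the characteristic polynomial, algebraic multiplicity of λ = 0 is 5. From dim ker(M − (0)·I) = 2, there are exactly 2 Jordan blocks for λ = 0.
Step 2 — from the minimal polynomial, the factor (x − 0)^3 tells us the largest block for λ = 0 has size 3.
Step 3 — with total size 5, 2 blocks, and largest block 3, the block sizes (in nonincreasing order) are [3, 2].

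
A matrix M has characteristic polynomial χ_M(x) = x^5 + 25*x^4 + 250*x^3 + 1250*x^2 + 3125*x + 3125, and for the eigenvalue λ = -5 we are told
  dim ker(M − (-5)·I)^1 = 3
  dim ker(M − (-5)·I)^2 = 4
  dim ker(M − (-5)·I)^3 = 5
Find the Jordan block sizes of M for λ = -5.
Block sizes for λ = -5: [3, 1, 1]

From the dimensions of kernels of powers, the number of Jordan blocks of size at least j is d_j − d_{j−1} where d_j = dim ker(N^j) (with d_0 = 0). Computing the differences gives [3, 1, 1].
The number of blocks of size exactly k is (#blocks of size ≥ k) − (#blocks of size ≥ k + 1), so the partition is: 2 block(s) of size 1, 1 block(s) of size 3.
In nonincreasing order the block sizes are [3, 1, 1].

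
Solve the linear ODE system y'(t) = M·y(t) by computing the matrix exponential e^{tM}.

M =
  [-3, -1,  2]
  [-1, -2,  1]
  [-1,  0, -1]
e^{tM} =
  [-t*exp(-2*t) + exp(-2*t), t^2*exp(-2*t)/2 - t*exp(-2*t), -t^2*exp(-2*t)/2 + 2*t*exp(-2*t)]
  [-t*exp(-2*t), t^2*exp(-2*t)/2 + exp(-2*t), -t^2*exp(-2*t)/2 + t*exp(-2*t)]
  [-t*exp(-2*t), t^2*exp(-2*t)/2, -t^2*exp(-2*t)/2 + t*exp(-2*t) + exp(-2*t)]

Strategy: write M = P · J · P⁻¹ where J is a Jordan canonical form, so e^{tM} = P · e^{tJ} · P⁻¹, and e^{tJ} can be computed block-by-block.

M has Jordan form
J =
  [-2,  1,  0]
  [ 0, -2,  1]
  [ 0,  0, -2]
(up to reordering of blocks).

Per-block formulas:
  For a 3×3 Jordan block J_3(-2): exp(t · J_3(-2)) = e^(-2t)·(I + t·N + (t^2/2)·N^2), where N is the 3×3 nilpotent shift.

After assembling e^{tJ} and conjugating by P, we get:

e^{tM} =
  [-t*exp(-2*t) + exp(-2*t), t^2*exp(-2*t)/2 - t*exp(-2*t), -t^2*exp(-2*t)/2 + 2*t*exp(-2*t)]
  [-t*exp(-2*t), t^2*exp(-2*t)/2 + exp(-2*t), -t^2*exp(-2*t)/2 + t*exp(-2*t)]
  [-t*exp(-2*t), t^2*exp(-2*t)/2, -t^2*exp(-2*t)/2 + t*exp(-2*t) + exp(-2*t)]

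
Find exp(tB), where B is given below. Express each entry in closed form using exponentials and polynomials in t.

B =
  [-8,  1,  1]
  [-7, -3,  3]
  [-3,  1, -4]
e^{tB} =
  [-t^2*exp(-5*t)/2 - 3*t*exp(-5*t) + exp(-5*t), t*exp(-5*t), t^2*exp(-5*t)/2 + t*exp(-5*t)]
  [-t^2*exp(-5*t) - 7*t*exp(-5*t), 2*t*exp(-5*t) + exp(-5*t), t^2*exp(-5*t) + 3*t*exp(-5*t)]
  [-t^2*exp(-5*t)/2 - 3*t*exp(-5*t), t*exp(-5*t), t^2*exp(-5*t)/2 + t*exp(-5*t) + exp(-5*t)]

Strategy: write B = P · J · P⁻¹ where J is a Jordan canonical form, so e^{tB} = P · e^{tJ} · P⁻¹, and e^{tJ} can be computed block-by-block.

B has Jordan form
J =
  [-5,  1,  0]
  [ 0, -5,  1]
  [ 0,  0, -5]
(up to reordering of blocks).

Per-block formulas:
  For a 3×3 Jordan block J_3(-5): exp(t · J_3(-5)) = e^(-5t)·(I + t·N + (t^2/2)·N^2), where N is the 3×3 nilpotent shift.

After assembling e^{tJ} and conjugating by P, we get:

e^{tB} =
  [-t^2*exp(-5*t)/2 - 3*t*exp(-5*t) + exp(-5*t), t*exp(-5*t), t^2*exp(-5*t)/2 + t*exp(-5*t)]
  [-t^2*exp(-5*t) - 7*t*exp(-5*t), 2*t*exp(-5*t) + exp(-5*t), t^2*exp(-5*t) + 3*t*exp(-5*t)]
  [-t^2*exp(-5*t)/2 - 3*t*exp(-5*t), t*exp(-5*t), t^2*exp(-5*t)/2 + t*exp(-5*t) + exp(-5*t)]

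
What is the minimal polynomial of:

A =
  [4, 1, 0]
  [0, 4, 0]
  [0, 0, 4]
x^2 - 8*x + 16

The characteristic polynomial is χ_A(x) = (x - 4)^3, so the eigenvalues are known. The minimal polynomial is
  m_A(x) = Π_λ (x − λ)^{k_λ}
where k_λ is the size of the *largest* Jordan block for λ (equivalently, the smallest k with (A − λI)^k v = 0 for every generalised eigenvector v of λ).

  λ = 4: largest Jordan block has size 2, contributing (x − 4)^2

So m_A(x) = (x - 4)^2 = x^2 - 8*x + 16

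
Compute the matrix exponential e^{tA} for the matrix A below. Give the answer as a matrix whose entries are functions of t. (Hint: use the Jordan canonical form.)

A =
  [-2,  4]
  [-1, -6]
e^{tA} =
  [2*t*exp(-4*t) + exp(-4*t), 4*t*exp(-4*t)]
  [-t*exp(-4*t), -2*t*exp(-4*t) + exp(-4*t)]

Strategy: write A = P · J · P⁻¹ where J is a Jordan canonical form, so e^{tA} = P · e^{tJ} · P⁻¹, and e^{tJ} can be computed block-by-block.

A has Jordan form
J =
  [-4,  1]
  [ 0, -4]
(up to reordering of blocks).

Per-block formulas:
  For a 2×2 Jordan block J_2(-4): exp(t · J_2(-4)) = e^(-4t)·(I + t·N), where N is the 2×2 nilpotent shift.

After assembling e^{tJ} and conjugating by P, we get:

e^{tA} =
  [2*t*exp(-4*t) + exp(-4*t), 4*t*exp(-4*t)]
  [-t*exp(-4*t), -2*t*exp(-4*t) + exp(-4*t)]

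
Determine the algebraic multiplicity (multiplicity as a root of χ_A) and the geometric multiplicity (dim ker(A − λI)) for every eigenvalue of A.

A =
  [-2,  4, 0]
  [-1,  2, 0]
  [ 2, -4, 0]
λ = 0: alg = 3, geom = 2

Step 1 — factor the characteristic polynomial to read off the algebraic multiplicities:
  χ_A(x) = x^3

Step 2 — compute geometric multiplicities via the rank-nullity identity g(λ) = n − rank(A − λI):
  rank(A − (0)·I) = 1, so dim ker(A − (0)·I) = n − 1 = 2

Summary:
  λ = 0: algebraic multiplicity = 3, geometric multiplicity = 2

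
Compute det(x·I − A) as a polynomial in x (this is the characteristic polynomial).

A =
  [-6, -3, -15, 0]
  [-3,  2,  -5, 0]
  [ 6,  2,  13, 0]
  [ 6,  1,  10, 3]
x^4 - 12*x^3 + 54*x^2 - 108*x + 81

Expanding det(x·I − A) (e.g. by cofactor expansion or by noting that A is similar to its Jordan form J, which has the same characteristic polynomial as A) gives
  χ_A(x) = x^4 - 12*x^3 + 54*x^2 - 108*x + 81
which factors as (x - 3)^4. The eigenvalues (with algebraic multiplicities) are λ = 3 with multiplicity 4.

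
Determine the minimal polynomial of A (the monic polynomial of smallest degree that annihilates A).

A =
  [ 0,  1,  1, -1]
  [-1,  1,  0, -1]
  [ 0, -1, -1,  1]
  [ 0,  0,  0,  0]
x^3

The characteristic polynomial is χ_A(x) = x^4, so the eigenvalues are known. The minimal polynomial is
  m_A(x) = Π_λ (x − λ)^{k_λ}
where k_λ is the size of the *largest* Jordan block for λ (equivalently, the smallest k with (A − λI)^k v = 0 for every generalised eigenvector v of λ).

  λ = 0: largest Jordan block has size 3, contributing (x − 0)^3

So m_A(x) = x^3 = x^3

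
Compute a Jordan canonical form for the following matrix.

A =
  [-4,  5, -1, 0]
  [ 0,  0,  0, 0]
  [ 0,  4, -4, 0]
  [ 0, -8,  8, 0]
J_2(-4) ⊕ J_1(0) ⊕ J_1(0)

The characteristic polynomial is
  det(x·I − A) = x^4 + 8*x^3 + 16*x^2 = x^2*(x + 4)^2

Eigenvalues and multiplicities (the geometric multiplicity of λ is n − rank(A − λI), which equals the number of Jordan blocks for λ):
  λ = -4: algebraic multiplicity = 2, geometric multiplicity = 1
  λ = 0: algebraic multiplicity = 2, geometric multiplicity = 2

Determining the block sizes for each eigenvalue:
  λ = -4: one block (gm = 1), so the single block has size am = 2 → block sizes [2]
  λ = 0: gm = am = 2, so every block has size 1 → block sizes [1, 1]

Assembling the blocks gives a Jordan form
J =
  [-4,  1, 0, 0]
  [ 0, -4, 0, 0]
  [ 0,  0, 0, 0]
  [ 0,  0, 0, 0]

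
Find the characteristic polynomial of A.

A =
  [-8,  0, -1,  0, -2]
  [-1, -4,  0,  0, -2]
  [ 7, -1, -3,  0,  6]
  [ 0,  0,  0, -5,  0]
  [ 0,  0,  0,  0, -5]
x^5 + 25*x^4 + 250*x^3 + 1250*x^2 + 3125*x + 3125

Expanding det(x·I − A) (e.g. by cofactor expansion or by noting that A is similar to its Jordan form J, which has the same characteristic polynomial as A) gives
  χ_A(x) = x^5 + 25*x^4 + 250*x^3 + 1250*x^2 + 3125*x + 3125
which factors as (x + 5)^5. The eigenvalues (with algebraic multiplicities) are λ = -5 with multiplicity 5.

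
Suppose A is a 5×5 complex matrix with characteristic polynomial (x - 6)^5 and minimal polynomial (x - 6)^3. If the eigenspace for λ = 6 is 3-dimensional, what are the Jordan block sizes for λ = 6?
Block sizes for λ = 6: [3, 1, 1]

Step 1 — from the characteristic polynomial, algebraic multiplicity of λ = 6 is 5. From dim ker(A − (6)·I) = 3, there are exactly 3 Jordan blocks for λ = 6.
Step 2 — from the minimal polynomial, the factor (x − 6)^3 tells us the largest block for λ = 6 has size 3.
Step 3 — with total size 5, 3 blocks, and largest block 3, the block sizes (in nonincreasing order) are [3, 1, 1].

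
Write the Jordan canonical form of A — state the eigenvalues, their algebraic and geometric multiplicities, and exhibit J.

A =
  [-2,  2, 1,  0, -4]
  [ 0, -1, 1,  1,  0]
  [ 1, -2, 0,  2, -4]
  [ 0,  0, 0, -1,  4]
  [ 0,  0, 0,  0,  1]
J_3(-1) ⊕ J_1(-1) ⊕ J_1(1)

The characteristic polynomial is
  det(x·I − A) = x^5 + 3*x^4 + 2*x^3 - 2*x^2 - 3*x - 1 = (x - 1)*(x + 1)^4

Eigenvalues and multiplicities (the geometric multiplicity of λ is n − rank(A − λI), which equals the number of Jordan blocks for λ):
  λ = -1: algebraic multiplicity = 4, geometric multiplicity = 2
  λ = 1: algebraic multiplicity = 1, geometric multiplicity = 1

Determining the block sizes for each eigenvalue:
  λ = -1: with am = 4 and gm = 2, the partition is not yet determined (e.g. several partitions of 4 into 2 parts exist). Let N = A − (-1)·I. Computing rank(N^1) = 3, rank(N^2) = 2, rank(N^3) = 1; the number of blocks of size ≥ j is rank(N^{j−1}) − rank(N^j), giving [2, 1, 1]. So we have 1 block(s) of size 3, 1 block(s) of size 1 → block sizes [3, 1]
  λ = 1: one block (gm = 1), so the single block has size am = 1 → block sizes [1]

Assembling the blocks gives a Jordan form
J =
  [-1,  1,  0,  0, 0]
  [ 0, -1,  1,  0, 0]
  [ 0,  0, -1,  0, 0]
  [ 0,  0,  0, -1, 0]
  [ 0,  0,  0,  0, 1]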